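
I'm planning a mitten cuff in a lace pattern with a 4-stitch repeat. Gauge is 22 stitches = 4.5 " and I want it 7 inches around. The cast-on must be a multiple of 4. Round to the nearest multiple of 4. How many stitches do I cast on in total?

22 / 4.5 = 4.889 sts per inch.
7 × 4.889 = 34.22 sts.
Nearest multiple of 4: 36.

CO 36 sts.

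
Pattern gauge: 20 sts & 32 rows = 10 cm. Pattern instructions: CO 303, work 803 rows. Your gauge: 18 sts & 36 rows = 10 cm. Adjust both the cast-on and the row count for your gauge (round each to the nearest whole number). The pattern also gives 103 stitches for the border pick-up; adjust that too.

Stitches: 303 × 18/20 = 272.70 → 273.
Rows: 803 × 36/32 = 903.38 → 903.
border pick-up: 103 × 18/20 = 92.70 → 93.

Cast on 273 stitches; work 903 rows; border pick-up 93 stitches.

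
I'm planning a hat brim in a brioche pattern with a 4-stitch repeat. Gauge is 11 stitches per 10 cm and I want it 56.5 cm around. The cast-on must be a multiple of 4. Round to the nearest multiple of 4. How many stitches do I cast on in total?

CO 64 sts.

11 / 10 = 1.1 sts per cm.
56.5 × 1.1 = 62.15 sts.
Nearest multiple of 4: 64.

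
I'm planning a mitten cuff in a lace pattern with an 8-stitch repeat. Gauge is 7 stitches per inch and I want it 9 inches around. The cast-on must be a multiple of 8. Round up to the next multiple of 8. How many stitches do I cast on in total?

7 / 1 = 7 sts per inch.
9 × 7 = 63.00 sts.
Next multiple of 8: 64.

64 stitches.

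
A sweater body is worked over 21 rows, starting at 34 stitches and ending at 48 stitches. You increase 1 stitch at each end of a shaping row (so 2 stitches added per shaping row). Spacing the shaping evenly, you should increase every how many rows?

Stitches to add: |48 − 34| = 14.
Shaping rows needed: 14 / 2 = 7.
21 rows / 7 = every 3 rows.

Increase every 3rd row.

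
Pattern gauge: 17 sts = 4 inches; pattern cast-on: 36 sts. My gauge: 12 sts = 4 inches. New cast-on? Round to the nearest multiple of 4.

Cast on 24 stitches.

Scale factor = 12 / 17 = 0.706.
36 × 12 / 17 = 25.41 sts.
→ 24 sts.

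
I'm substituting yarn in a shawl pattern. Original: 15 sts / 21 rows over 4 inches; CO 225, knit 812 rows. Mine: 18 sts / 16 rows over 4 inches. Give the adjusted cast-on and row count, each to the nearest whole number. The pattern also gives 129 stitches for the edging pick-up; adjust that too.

Cast on 270 stitches; work 619 rows; edging pick-up 155 stitches.

Stitches: 225 × 18/15 = 270.00 → 270.
Rows: 812 × 16/21 = 618.67 → 619.
edging pick-up: 129 × 18/15 = 154.80 → 155.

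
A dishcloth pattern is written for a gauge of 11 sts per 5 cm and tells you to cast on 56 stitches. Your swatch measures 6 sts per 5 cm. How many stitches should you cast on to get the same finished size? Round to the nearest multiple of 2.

CO 30 sts.

Scale factor = 6 / 11 = 0.545.
56 × 6 / 11 = 30.55 sts.
→ 30 sts.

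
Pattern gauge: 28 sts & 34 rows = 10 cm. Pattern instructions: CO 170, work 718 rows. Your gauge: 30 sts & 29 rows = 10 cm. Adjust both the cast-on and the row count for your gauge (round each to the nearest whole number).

Stitches: 170 × 30/28 = 182.14 → 182.
Rows: 718 × 29/34 = 612.41 → 612.

Cast on 182 stitches; work 612 rows.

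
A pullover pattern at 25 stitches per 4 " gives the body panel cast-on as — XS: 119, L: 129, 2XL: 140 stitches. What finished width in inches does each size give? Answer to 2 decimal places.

25/4 = 6.25 sts per in.
XS: 119 / 6.25 = 19.040 → 19.04 in.
L: 129 / 6.25 = 20.640 → 20.64 in.
2XL: 140 / 6.25 = 22.400 → 22.40 in.

XS 19.04 inches; L 20.64 inches; 2XL 22.40 inches.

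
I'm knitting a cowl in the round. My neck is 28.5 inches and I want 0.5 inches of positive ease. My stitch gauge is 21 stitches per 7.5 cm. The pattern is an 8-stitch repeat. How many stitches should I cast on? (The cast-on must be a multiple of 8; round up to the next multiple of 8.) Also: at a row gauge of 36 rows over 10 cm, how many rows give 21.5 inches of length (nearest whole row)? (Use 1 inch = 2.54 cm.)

Cast on 208 stitches; work 197 rows.

Finished = 28.5 + 0.5 = 29 inches.
29 inches × 2.54 = 73.66 cm.
21/7.5 = 2.8 sts per cm; 73.66 × 2.8 = 206.25 sts.
Next multiple of 8 → 208.
21.5 inches = 54.61 cm; × 3.6 = 196.60 → 197 rows.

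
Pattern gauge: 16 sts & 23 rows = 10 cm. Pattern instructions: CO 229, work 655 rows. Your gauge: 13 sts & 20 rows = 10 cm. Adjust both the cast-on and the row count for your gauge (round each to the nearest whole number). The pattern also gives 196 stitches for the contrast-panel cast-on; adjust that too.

Stitches: 229 × 13/16 = 186.06 → 186.
Rows: 655 × 20/23 = 569.57 → 570.
contrast-panel cast-on: 196 × 13/16 = 159.25 → 159.

Cast on 186 stitches; work 570 rows; contrast-panel cast-on 159 stitches.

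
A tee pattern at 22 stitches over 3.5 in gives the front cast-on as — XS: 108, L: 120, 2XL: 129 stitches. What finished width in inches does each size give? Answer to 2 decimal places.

XS 17.18 inches; L 19.09 inches; 2XL 20.52 inches.

22/3.5 = 6.286 sts per in.
XS: 108 / 6.286 = 17.182 → 17.18 in.
L: 120 / 6.286 = 19.091 → 19.09 in.
2XL: 129 / 6.286 = 20.523 → 20.52 in.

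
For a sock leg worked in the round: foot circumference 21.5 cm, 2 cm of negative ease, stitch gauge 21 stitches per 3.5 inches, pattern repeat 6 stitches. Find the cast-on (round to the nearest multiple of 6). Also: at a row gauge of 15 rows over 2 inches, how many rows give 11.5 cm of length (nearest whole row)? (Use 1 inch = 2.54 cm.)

Finished = 21.5 − 2 = 19.5 cm.
19.5 cm × 1/2.54 = 7.68 inches.
21/3.5 = 6 sts per in; 7.68 × 6 = 46.06 sts.
Nearest multiple of 6 → 48.
11.5 cm = 4.53 inches; × 7.5 = 33.96 → 34 rows.

Cast on 48 stitches; work 34 rows.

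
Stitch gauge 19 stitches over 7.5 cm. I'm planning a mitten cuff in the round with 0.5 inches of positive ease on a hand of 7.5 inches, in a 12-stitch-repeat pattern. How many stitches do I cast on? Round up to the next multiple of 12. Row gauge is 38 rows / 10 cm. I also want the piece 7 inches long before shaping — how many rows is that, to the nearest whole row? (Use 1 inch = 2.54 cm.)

Cast on 60 stitches; work 68 rows.

Finished = 7.5 + 0.5 = 8 inches.
8 inches × 2.54 = 20.32 cm.
19/7.5 = 2.533 sts per cm; 20.32 × 2.533 = 51.48 sts.
Next multiple of 12 → 60.
7 inches = 17.78 cm; × 3.8 = 67.56 → 68 rows.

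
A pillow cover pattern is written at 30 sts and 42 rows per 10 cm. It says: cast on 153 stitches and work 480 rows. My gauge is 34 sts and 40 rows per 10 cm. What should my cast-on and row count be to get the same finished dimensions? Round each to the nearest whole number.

Cast on 173 stitches; work 457 rows.

Stitches: 153 × 34/30 = 173.40 → 173.
Rows: 480 × 40/42 = 457.14 → 457.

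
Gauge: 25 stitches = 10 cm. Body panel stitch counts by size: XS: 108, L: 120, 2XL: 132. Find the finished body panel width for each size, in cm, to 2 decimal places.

XS 43.20 cm; L 48.00 cm; 2XL 52.80 cm.

25/10 = 2.5 sts per cm.
XS: 108 / 2.5 = 43.200 → 43.20 cm.
L: 120 / 2.5 = 48.000 → 48.00 cm.
2XL: 132 / 2.5 = 52.800 → 52.80 cm.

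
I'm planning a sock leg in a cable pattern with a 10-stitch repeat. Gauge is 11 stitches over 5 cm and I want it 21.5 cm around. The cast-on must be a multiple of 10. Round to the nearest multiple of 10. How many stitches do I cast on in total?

11 / 5 = 2.2 sts per cm.
21.5 × 2.2 = 47.30 sts.
Nearest multiple of 10: 50.

Cast on 50 stitches.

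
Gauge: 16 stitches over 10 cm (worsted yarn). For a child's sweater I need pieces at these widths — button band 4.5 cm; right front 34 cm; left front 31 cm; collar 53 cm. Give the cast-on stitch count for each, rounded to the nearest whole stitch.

button band 7; right front 54; left front 50; collar 85.

Rate = 16/10 = 1.6 sts per cm.
button band: 4.5 × 1.6 = 7.20 → 7.
right front: 34 × 1.6 = 54.40 → 54.
left front: 31 × 1.6 = 49.60 → 50.
collar: 53 × 1.6 = 84.80 → 85.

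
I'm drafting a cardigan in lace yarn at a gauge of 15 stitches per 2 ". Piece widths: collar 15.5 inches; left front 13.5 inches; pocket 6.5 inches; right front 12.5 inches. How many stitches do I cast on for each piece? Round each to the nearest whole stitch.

Rate = 15/2 = 7.5 sts per in.
collar: 15.5 × 7.5 = 116.25 → 116.
left front: 13.5 × 7.5 = 101.25 → 101.
pocket: 6.5 × 7.5 = 48.75 → 49.
right front: 12.5 × 7.5 = 93.75 → 94.

collar 116; left front 101; pocket 49; right front 94.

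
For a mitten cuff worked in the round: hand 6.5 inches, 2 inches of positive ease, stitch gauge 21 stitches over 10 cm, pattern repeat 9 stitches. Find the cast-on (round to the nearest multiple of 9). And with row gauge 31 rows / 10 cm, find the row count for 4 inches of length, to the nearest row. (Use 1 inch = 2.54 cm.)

Cast on 45 stitches; work 31 rows.

Finished = 6.5 + 2 = 8.5 inches.
8.5 inches × 2.54 = 21.59 cm.
21/10 = 2.1 sts per cm; 21.59 × 2.1 = 45.34 sts.
Nearest multiple of 9 → 45.
4 inches = 10.16 cm; × 3.1 = 31.50 → 31 rows.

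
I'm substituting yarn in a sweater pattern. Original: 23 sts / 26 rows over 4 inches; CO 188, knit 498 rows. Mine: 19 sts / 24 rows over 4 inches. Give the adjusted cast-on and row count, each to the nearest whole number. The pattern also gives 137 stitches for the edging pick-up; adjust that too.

Cast on 155 stitches; work 460 rows; edging pick-up 113 stitches.

Stitches: 188 × 19/23 = 155.30 → 155.
Rows: 498 × 24/26 = 459.69 → 460.
edging pick-up: 137 × 19/23 = 113.17 → 113.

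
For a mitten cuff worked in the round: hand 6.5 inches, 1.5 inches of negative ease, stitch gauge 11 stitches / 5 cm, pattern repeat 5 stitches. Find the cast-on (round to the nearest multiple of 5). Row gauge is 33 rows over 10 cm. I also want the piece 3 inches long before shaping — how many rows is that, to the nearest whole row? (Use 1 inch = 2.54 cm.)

Finished = 6.5 − 1.5 = 5 inches.
5 inches × 2.54 = 12.70 cm.
11/5 = 2.2 sts per cm; 12.70 × 2.2 = 27.94 sts.
Nearest multiple of 5 → 30.
3 inches = 7.62 cm; × 3.3 = 25.15 → 25 rows.

Cast on 30 stitches; work 25 rows.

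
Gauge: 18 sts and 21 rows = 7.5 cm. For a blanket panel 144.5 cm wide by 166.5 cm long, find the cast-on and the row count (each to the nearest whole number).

Stitch gauge = 18/7.5 = 2.4 sts/cm; 144.5 × 2.4 = 346.80 → 347 sts.
Row gauge = 21/7.5 = 2.8 rows/cm; 166.5 × 2.8 = 466.20 → 466 rows.

Cast on 347 stitches and work 466 rows.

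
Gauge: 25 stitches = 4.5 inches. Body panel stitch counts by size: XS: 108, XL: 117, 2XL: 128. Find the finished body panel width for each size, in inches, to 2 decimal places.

25/4.5 = 5.556 sts per in.
XS: 108 / 5.556 = 19.440 → 19.44 in.
XL: 117 / 5.556 = 21.060 → 21.06 in.
2XL: 128 / 5.556 = 23.040 → 23.04 in.

XS 19.44 inches; XL 21.06 inches; 2XL 23.04 inches.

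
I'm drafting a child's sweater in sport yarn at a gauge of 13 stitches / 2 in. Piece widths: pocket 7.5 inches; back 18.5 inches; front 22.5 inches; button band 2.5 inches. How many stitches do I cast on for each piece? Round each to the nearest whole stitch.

Rate = 13/2 = 6.5 sts per in.
pocket: 7.5 × 6.5 = 48.75 → 49.
back: 18.5 × 6.5 = 120.25 → 120.
front: 22.5 × 6.5 = 146.25 → 146.
button band: 2.5 × 6.5 = 16.25 → 16.

pocket 49; back 120; front 146; button band 16.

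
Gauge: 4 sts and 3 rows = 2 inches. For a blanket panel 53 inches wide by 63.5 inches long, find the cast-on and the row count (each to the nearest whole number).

Stitch gauge = 4/2 = 2 sts/in; 53 × 2 = 106.00 → 106 sts.
Row gauge = 3/2 = 1.5 rows/in; 63.5 × 1.5 = 95.25 → 95 rows.

Cast on 106 stitches and work 95 rows.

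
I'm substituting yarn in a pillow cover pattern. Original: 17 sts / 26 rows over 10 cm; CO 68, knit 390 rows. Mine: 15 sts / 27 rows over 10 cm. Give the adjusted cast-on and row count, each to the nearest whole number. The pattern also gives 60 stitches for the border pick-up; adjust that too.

Stitches: 68 × 15/17 = 60.00 → 60.
Rows: 390 × 27/26 = 405.00 → 405.
border pick-up: 60 × 15/17 = 52.94 → 53.

Cast on 60 stitches; work 405 rows; border pick-up 53 stitches.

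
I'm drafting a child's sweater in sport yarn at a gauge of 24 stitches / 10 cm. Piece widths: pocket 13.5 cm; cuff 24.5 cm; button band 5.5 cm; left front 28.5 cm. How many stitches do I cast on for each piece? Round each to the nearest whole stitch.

pocket 32; cuff 59; button band 13; left front 68.

Rate = 24/10 = 2.4 sts per cm.
pocket: 13.5 × 2.4 = 32.40 → 32.
cuff: 24.5 × 2.4 = 58.80 → 59.
button band: 5.5 × 2.4 = 13.20 → 13.
left front: 28.5 × 2.4 = 68.40 → 68.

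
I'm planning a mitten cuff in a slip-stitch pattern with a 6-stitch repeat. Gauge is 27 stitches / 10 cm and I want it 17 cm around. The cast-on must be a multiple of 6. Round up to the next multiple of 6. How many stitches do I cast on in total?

27 / 10 = 2.7 sts per cm.
17 × 2.7 = 45.90 sts.
Next multiple of 6: 48.

CO 48 sts.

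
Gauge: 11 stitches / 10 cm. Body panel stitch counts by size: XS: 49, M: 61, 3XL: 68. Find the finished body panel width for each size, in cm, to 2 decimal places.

XS 44.55 cm; M 55.45 cm; 3XL 61.82 cm.

11/10 = 1.1 sts per cm.
XS: 49 / 1.1 = 44.545 → 44.55 cm.
M: 61 / 1.1 = 55.455 → 55.45 cm.
3XL: 68 / 1.1 = 61.818 → 61.82 cm.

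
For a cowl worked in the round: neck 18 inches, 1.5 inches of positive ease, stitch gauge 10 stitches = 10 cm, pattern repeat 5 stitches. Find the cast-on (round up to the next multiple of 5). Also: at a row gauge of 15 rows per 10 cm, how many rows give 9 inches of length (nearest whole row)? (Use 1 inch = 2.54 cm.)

Cast on 50 stitches; work 34 rows.

Finished = 18 + 1.5 = 19.5 inches.
19.5 inches × 2.54 = 49.53 cm.
10/10 = 1 sts per cm; 49.53 × 1 = 49.53 sts.
Next multiple of 5 → 50.
9 inches = 22.86 cm; × 1.5 = 34.29 → 34 rows.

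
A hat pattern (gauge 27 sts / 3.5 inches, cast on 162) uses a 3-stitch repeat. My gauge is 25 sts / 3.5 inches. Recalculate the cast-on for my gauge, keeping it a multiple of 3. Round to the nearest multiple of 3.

162 × 25 / 27 = 150.00.
Nearest multiple of 3: 150.

CO 150 sts.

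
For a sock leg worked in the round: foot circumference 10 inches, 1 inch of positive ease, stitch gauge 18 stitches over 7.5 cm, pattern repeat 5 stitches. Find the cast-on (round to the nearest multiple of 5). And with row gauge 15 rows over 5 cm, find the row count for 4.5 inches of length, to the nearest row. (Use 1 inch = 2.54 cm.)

Finished = 10 + 1 = 11 inches.
11 inches × 2.54 = 27.94 cm.
18/7.5 = 2.4 sts per cm; 27.94 × 2.4 = 67.06 sts.
Nearest multiple of 5 → 65.
4.5 inches = 11.43 cm; × 3 = 34.29 → 34 rows.

Cast on 65 stitches; work 34 rows.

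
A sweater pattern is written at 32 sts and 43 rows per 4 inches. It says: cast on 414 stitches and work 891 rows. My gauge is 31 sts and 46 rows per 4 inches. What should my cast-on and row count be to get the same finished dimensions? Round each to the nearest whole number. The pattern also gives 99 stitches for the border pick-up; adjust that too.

Stitches: 414 × 31/32 = 401.06 → 401.
Rows: 891 × 46/43 = 953.16 → 953.
border pick-up: 99 × 31/32 = 95.91 → 96.

Cast on 401 stitches; work 953 rows; border pick-up 96 stitches.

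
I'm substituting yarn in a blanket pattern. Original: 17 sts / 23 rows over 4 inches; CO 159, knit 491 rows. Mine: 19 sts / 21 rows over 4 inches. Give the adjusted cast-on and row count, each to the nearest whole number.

Cast on 178 stitches; work 448 rows.

Stitches: 159 × 19/17 = 177.71 → 178.
Rows: 491 × 21/23 = 448.30 → 448.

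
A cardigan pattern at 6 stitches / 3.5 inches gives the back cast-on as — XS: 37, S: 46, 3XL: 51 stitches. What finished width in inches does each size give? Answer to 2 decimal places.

XS 21.58 inches; S 26.83 inches; 3XL 29.75 inches.

6/3.5 = 1.714 sts per in.
XS: 37 / 1.714 = 21.583 → 21.58 in.
S: 46 / 1.714 = 26.833 → 26.83 in.
3XL: 51 / 1.714 = 29.750 → 29.75 in.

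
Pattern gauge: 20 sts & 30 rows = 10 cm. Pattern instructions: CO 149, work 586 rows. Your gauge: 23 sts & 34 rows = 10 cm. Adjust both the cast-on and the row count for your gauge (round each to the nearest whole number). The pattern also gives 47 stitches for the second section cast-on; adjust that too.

Cast on 171 stitches; work 664 rows; second section cast-on 54 stitches.

Stitches: 149 × 23/20 = 171.35 → 171.
Rows: 586 × 34/30 = 664.13 → 664.
second section cast-on: 47 × 23/20 = 54.05 → 54.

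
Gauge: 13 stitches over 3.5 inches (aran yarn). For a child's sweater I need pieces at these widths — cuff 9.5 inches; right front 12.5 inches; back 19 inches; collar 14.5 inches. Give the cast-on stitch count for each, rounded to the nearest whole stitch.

Rate = 13/3.5 = 3.714 sts per in.
cuff: 9.5 × 3.714 = 35.29 → 35.
right front: 12.5 × 3.714 = 46.43 → 46.
back: 19 × 3.714 = 70.57 → 71.
collar: 14.5 × 3.714 = 53.86 → 54.

cuff 35; right front 46; back 71; collar 54.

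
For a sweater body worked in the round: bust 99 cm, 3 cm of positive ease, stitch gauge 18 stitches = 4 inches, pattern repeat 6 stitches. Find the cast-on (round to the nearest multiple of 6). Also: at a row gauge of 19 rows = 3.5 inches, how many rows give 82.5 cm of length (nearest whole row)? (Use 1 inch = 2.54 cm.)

Cast on 180 stitches; work 176 rows.

Finished = 99 + 3 = 102 cm.
102 cm × 1/2.54 = 40.16 inches.
18/4 = 4.5 sts per in; 40.16 × 4.5 = 180.71 sts.
Nearest multiple of 6 → 180.
82.5 cm = 32.48 inches; × 5.429 = 176.32 → 176 rows.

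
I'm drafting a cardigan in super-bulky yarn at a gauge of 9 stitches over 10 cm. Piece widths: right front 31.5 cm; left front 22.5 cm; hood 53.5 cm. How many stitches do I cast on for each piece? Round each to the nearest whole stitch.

right front 28; left front 20; hood 48.

Rate = 9/10 = 0.9 sts per cm.
right front: 31.5 × 0.9 = 28.35 → 28.
left front: 22.5 × 0.9 = 20.25 → 20.
hood: 53.5 × 0.9 = 48.15 → 48.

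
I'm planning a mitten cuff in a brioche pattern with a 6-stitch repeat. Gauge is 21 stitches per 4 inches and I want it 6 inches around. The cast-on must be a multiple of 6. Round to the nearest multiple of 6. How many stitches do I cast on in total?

21 / 4 = 5.25 sts per inch.
6 × 5.25 = 31.50 sts.
Nearest multiple of 6: 30.

CO 30 sts.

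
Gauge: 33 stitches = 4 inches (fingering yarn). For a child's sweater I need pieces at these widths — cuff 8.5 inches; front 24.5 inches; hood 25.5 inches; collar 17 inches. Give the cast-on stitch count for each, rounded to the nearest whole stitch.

cuff 70; front 202; hood 210; collar 140.

Rate = 33/4 = 8.25 sts per in.
cuff: 8.5 × 8.25 = 70.12 → 70.
front: 24.5 × 8.25 = 202.12 → 202.
hood: 25.5 × 8.25 = 210.38 → 210.
collar: 17 × 8.25 = 140.25 → 140.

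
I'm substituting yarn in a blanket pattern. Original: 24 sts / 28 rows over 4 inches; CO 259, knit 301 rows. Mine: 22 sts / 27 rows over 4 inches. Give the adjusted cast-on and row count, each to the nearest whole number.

Stitches: 259 × 22/24 = 237.42 → 237.
Rows: 301 × 27/28 = 290.25 → 290.

Cast on 237 stitches; work 290 rows.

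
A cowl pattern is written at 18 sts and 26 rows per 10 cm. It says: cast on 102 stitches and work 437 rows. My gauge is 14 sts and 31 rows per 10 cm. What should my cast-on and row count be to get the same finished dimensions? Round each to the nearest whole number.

Cast on 79 stitches; work 521 rows.

Stitches: 102 × 14/18 = 79.33 → 79.
Rows: 437 × 31/26 = 521.04 → 521.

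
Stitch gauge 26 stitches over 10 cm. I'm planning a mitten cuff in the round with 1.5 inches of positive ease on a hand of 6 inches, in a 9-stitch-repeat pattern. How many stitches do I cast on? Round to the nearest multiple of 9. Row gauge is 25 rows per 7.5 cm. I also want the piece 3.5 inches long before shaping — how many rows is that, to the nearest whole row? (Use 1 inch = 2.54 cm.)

Finished = 6 + 1.5 = 7.5 inches.
7.5 inches × 2.54 = 19.05 cm.
26/10 = 2.6 sts per cm; 19.05 × 2.6 = 49.53 sts.
Nearest multiple of 9 → 54.
3.5 inches = 8.89 cm; × 3.333 = 29.63 → 30 rows.

Cast on 54 stitches; work 30 rows.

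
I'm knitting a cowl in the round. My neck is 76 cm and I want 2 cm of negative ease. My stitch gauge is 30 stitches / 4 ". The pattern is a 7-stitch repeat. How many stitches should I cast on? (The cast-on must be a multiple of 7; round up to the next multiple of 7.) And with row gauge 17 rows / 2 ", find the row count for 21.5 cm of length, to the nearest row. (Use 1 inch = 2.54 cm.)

Finished = 76 − 2 = 74 cm.
74 cm × 1/2.54 = 29.13 inches.
30/4 = 7.5 sts per in; 29.13 × 7.5 = 218.50 sts.
Next multiple of 7 → 224.
21.5 cm = 8.46 inches; × 8.5 = 71.95 → 72 rows.

Cast on 224 stitches; work 72 rows.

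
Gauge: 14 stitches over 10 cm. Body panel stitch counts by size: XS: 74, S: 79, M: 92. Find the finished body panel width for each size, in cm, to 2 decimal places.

XS 52.86 cm; S 56.43 cm; M 65.71 cm.

14/10 = 1.4 sts per cm.
XS: 74 / 1.4 = 52.857 → 52.86 cm.
S: 79 / 1.4 = 56.429 → 56.43 cm.
M: 92 / 1.4 = 65.714 → 65.71 cm.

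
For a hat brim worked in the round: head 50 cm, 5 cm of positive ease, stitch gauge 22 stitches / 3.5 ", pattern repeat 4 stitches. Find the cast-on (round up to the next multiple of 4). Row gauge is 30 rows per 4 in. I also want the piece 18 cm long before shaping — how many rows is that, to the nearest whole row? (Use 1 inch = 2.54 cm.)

Finished = 50 + 5 = 55 cm.
55 cm × 1/2.54 = 21.65 inches.
22/3.5 = 6.286 sts per in; 21.65 × 6.286 = 136.11 sts.
Next multiple of 4 → 140.
18 cm = 7.09 inches; × 7.5 = 53.15 → 53 rows.

Cast on 140 stitches; work 53 rows.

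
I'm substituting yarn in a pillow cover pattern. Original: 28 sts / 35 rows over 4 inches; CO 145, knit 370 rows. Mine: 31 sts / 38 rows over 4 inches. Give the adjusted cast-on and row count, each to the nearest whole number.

Cast on 161 stitches; work 402 rows.

Stitches: 145 × 31/28 = 160.54 → 161.
Rows: 370 × 38/35 = 401.71 → 402.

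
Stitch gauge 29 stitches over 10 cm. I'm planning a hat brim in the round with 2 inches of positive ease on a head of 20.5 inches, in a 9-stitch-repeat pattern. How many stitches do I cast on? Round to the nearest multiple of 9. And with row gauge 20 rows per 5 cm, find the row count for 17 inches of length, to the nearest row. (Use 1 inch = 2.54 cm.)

Finished = 20.5 + 2 = 22.5 inches.
22.5 inches × 2.54 = 57.15 cm.
29/10 = 2.9 sts per cm; 57.15 × 2.9 = 165.74 sts.
Nearest multiple of 9 → 162.
17 inches = 43.18 cm; × 4 = 172.72 → 173 rows.

Cast on 162 stitches; work 173 rows.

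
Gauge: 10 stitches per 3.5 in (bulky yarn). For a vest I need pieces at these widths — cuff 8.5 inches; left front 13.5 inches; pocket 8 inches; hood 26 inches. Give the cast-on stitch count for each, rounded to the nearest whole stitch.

Rate = 10/3.5 = 2.857 sts per in.
cuff: 8.5 × 2.857 = 24.29 → 24.
left front: 13.5 × 2.857 = 38.57 → 39.
pocket: 8 × 2.857 = 22.86 → 23.
hood: 26 × 2.857 = 74.29 → 74.

cuff 24; left front 39; pocket 23; hood 74.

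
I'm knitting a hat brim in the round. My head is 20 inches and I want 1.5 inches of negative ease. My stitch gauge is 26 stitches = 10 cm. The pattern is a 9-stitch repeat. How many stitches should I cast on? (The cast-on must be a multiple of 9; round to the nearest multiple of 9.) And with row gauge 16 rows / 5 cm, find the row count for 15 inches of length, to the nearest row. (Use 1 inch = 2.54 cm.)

Cast on 126 stitches; work 122 rows.

Finished = 20 − 1.5 = 18.5 inches.
18.5 inches × 2.54 = 46.99 cm.
26/10 = 2.6 sts per cm; 46.99 × 2.6 = 122.17 sts.
Nearest multiple of 9 → 126.
15 inches = 38.10 cm; × 3.2 = 121.92 → 122 rows.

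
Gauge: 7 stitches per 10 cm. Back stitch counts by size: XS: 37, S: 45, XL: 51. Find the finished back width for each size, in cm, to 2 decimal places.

XS 52.86 cm; S 64.29 cm; XL 72.86 cm.

7/10 = 0.7 sts per cm.
XS: 37 / 0.7 = 52.857 → 52.86 cm.
S: 45 / 0.7 = 64.286 → 64.29 cm.
XL: 51 / 0.7 = 72.857 → 72.86 cm.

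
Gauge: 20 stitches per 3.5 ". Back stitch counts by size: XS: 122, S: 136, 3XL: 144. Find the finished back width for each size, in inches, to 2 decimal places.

XS 21.35 inches; S 23.80 inches; 3XL 25.20 inches.

20/3.5 = 5.714 sts per in.
XS: 122 / 5.714 = 21.350 → 21.35 in.
S: 136 / 5.714 = 23.800 → 23.80 in.
3XL: 144 / 5.714 = 25.200 → 25.20 in.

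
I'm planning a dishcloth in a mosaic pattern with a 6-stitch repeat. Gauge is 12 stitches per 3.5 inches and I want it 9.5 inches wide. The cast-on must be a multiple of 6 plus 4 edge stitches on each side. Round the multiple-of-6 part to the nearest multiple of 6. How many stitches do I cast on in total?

CO 32 sts.

12 / 3.5 = 3.429 sts per inch.
9.5 × 3.429 = 32.57 sts.
Less 8 edge sts → 24.57 for the repeat.
Nearest multiple of 6: 24.
Add back 8 edge sts → 32.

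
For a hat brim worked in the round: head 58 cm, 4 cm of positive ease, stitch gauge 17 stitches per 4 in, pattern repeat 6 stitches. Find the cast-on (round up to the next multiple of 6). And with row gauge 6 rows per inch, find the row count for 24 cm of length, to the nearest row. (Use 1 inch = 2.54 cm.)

Finished = 58 + 4 = 62 cm.
62 cm × 1/2.54 = 24.41 inches.
17/4 = 4.25 sts per in; 24.41 × 4.25 = 103.74 sts.
Next multiple of 6 → 108.
24 cm = 9.45 inches; × 6 = 56.69 → 57 rows.

Cast on 108 stitches; work 57 rows.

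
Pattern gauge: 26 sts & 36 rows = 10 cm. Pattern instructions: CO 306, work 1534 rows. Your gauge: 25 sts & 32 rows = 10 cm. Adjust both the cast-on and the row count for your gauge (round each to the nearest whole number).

Cast on 294 stitches; work 1364 rows.

Stitches: 306 × 25/26 = 294.23 → 294.
Rows: 1534 × 32/36 = 1363.56 → 1364.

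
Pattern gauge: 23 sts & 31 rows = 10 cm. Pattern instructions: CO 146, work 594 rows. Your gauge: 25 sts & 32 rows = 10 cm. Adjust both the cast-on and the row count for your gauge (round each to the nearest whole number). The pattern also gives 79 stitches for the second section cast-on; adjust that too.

Stitches: 146 × 25/23 = 158.70 → 159.
Rows: 594 × 32/31 = 613.16 → 613.
second section cast-on: 79 × 25/23 = 85.87 → 86.

Cast on 159 stitches; work 613 rows; second section cast-on 86 stitches.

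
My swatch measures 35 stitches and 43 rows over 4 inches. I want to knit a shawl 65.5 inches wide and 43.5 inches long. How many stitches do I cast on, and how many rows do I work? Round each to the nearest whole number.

Stitch gauge = 35/4 = 8.75 sts/in; 65.5 × 8.75 = 573.12 → 573 sts.
Row gauge = 43/4 = 10.75 rows/in; 43.5 × 10.75 = 467.62 → 468 rows.

Cast on 573 stitches and work 468 rows.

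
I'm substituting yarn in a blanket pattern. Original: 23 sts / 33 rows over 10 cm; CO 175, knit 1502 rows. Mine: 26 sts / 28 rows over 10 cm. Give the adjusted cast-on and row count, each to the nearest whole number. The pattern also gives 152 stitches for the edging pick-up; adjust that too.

Stitches: 175 × 26/23 = 197.83 → 198.
Rows: 1502 × 28/33 = 1274.42 → 1274.
edging pick-up: 152 × 26/23 = 171.83 → 172.

Cast on 198 stitches; work 1274 rows; edging pick-up 172 stitches.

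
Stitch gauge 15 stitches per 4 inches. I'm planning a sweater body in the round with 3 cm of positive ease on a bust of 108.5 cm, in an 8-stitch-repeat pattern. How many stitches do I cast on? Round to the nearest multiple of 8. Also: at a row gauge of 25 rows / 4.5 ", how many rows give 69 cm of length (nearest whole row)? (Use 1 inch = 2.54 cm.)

Cast on 168 stitches; work 151 rows.

Finished = 108.5 + 3 = 111.5 cm.
111.5 cm × 1/2.54 = 43.90 inches.
15/4 = 3.75 sts per in; 43.90 × 3.75 = 164.62 sts.
Nearest multiple of 8 → 168.
69 cm = 27.17 inches; × 5.556 = 150.92 → 151 rows.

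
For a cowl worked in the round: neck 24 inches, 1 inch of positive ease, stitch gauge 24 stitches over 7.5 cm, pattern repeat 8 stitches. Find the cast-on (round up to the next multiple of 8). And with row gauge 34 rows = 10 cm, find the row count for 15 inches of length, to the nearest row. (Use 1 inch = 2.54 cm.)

Cast on 208 stitches; work 130 rows.

Finished = 24 + 1 = 25 inches.
25 inches × 2.54 = 63.50 cm.
24/7.5 = 3.2 sts per cm; 63.50 × 3.2 = 203.20 sts.
Next multiple of 8 → 208.
15 inches = 38.10 cm; × 3.4 = 129.54 → 130 rows.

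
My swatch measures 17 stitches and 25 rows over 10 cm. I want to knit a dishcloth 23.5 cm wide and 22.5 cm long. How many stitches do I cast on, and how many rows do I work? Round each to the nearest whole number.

Stitch gauge = 17/10 = 1.7 sts/cm; 23.5 × 1.7 = 39.95 → 40 sts.
Row gauge = 25/10 = 2.5 rows/cm; 22.5 × 2.5 = 56.25 → 56 rows.

Cast on 40 stitches and work 56 rows.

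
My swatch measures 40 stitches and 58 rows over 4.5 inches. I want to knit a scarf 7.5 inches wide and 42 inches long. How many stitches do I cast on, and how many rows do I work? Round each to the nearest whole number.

Stitch gauge = 40/4.5 = 8.889 sts/in; 7.5 × 8.889 = 66.67 → 67 sts.
Row gauge = 58/4.5 = 12.889 rows/in; 42 × 12.889 = 541.33 → 541 rows.

Cast on 67 stitches and work 541 rows.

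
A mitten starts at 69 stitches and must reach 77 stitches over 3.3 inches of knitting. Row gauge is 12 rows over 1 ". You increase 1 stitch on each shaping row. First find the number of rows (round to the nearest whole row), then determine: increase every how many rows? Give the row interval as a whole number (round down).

Increase every 5th row.

Rows = 3.3 × 12 = 39.6 → 40 rows.
Stitches to add: 8 → 8 shaping rows (at 1 st each).
40 / 8 = 5.00 → every 5 rows.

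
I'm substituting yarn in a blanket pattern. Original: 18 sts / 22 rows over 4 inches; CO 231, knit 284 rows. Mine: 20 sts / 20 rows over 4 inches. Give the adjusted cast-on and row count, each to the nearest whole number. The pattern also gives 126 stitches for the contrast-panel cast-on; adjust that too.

Cast on 257 stitches; work 258 rows; contrast-panel cast-on 140 stitches.

Stitches: 231 × 20/18 = 256.67 → 257.
Rows: 284 × 20/22 = 258.18 → 258.
contrast-panel cast-on: 126 × 20/18 = 140.00 → 140.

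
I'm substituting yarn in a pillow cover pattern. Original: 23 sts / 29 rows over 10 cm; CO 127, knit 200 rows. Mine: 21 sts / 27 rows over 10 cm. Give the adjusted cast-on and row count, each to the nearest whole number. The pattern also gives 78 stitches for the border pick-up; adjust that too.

Stitches: 127 × 21/23 = 115.96 → 116.
Rows: 200 × 27/29 = 186.21 → 186.
border pick-up: 78 × 21/23 = 71.22 → 71.

Cast on 116 stitches; work 186 rows; border pick-up 71 stitches.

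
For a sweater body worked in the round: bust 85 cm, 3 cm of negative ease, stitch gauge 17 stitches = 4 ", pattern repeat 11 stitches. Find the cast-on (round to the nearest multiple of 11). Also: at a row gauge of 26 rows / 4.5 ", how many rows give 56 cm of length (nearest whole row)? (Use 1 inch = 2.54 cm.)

Finished = 85 − 3 = 82 cm.
82 cm × 1/2.54 = 32.28 inches.
17/4 = 4.25 sts per in; 32.28 × 4.25 = 137.20 sts.
Nearest multiple of 11 → 132.
56 cm = 22.05 inches; × 5.778 = 127.38 → 127 rows.

Cast on 132 stitches; work 127 rows.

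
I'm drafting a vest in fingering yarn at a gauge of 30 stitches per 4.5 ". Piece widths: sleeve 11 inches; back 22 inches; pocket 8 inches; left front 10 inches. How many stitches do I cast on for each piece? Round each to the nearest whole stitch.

Rate = 30/4.5 = 6.667 sts per in.
sleeve: 11 × 6.667 = 73.33 → 73.
back: 22 × 6.667 = 146.67 → 147.
pocket: 8 × 6.667 = 53.33 → 53.
left front: 10 × 6.667 = 66.67 → 67.

sleeve 73; back 147; pocket 53; left front 67.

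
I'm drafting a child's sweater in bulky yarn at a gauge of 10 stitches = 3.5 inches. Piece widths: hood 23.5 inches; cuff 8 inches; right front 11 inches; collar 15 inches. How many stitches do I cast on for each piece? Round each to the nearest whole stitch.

Rate = 10/3.5 = 2.857 sts per in.
hood: 23.5 × 2.857 = 67.14 → 67.
cuff: 8 × 2.857 = 22.86 → 23.
right front: 11 × 2.857 = 31.43 → 31.
collar: 15 × 2.857 = 42.86 → 43.

hood 67; cuff 23; right front 31; collar 43.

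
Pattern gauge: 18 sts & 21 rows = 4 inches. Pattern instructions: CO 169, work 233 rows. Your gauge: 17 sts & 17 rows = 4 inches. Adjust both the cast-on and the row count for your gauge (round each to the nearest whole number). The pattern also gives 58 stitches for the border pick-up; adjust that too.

Cast on 160 stitches; work 189 rows; border pick-up 55 stitches.

Stitches: 169 × 17/18 = 159.61 → 160.
Rows: 233 × 17/21 = 188.62 → 189.
border pick-up: 58 × 17/18 = 54.78 → 55.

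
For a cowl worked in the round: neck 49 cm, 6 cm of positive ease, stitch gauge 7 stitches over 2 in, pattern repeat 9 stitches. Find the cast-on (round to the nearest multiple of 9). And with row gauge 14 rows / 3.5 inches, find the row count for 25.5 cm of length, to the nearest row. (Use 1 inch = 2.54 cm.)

Finished = 49 + 6 = 55 cm.
55 cm × 1/2.54 = 21.65 inches.
7/2 = 3.5 sts per in; 21.65 × 3.5 = 75.79 sts.
Nearest multiple of 9 → 72.
25.5 cm = 10.04 inches; × 4 = 40.16 → 40 rows.

Cast on 72 stitches; work 40 rows.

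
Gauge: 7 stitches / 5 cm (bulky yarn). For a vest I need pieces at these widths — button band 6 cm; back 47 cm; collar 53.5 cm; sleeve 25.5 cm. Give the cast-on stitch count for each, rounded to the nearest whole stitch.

Rate = 7/5 = 1.4 sts per cm.
button band: 6 × 1.4 = 8.40 → 8.
back: 47 × 1.4 = 65.80 → 66.
collar: 53.5 × 1.4 = 74.90 → 75.
sleeve: 25.5 × 1.4 = 35.70 → 36.

button band 8; back 66; collar 75; sleeve 36.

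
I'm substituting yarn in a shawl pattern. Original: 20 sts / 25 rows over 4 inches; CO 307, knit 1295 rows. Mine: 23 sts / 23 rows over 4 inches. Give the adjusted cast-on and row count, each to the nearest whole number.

Stitches: 307 × 23/20 = 353.05 → 353.
Rows: 1295 × 23/25 = 1191.40 → 1191.

Cast on 353 stitches; work 1191 rows.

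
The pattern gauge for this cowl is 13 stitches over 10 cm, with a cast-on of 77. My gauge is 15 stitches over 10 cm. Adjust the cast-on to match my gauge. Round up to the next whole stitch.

Scale factor = 15 / 13 = 1.154.
77 × 15 / 13 = 88.85 sts.
→ 89 sts.

CO 89 sts.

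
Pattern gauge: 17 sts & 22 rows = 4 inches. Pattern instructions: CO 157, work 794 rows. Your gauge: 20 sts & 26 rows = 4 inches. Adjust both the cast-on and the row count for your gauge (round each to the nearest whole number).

Stitches: 157 × 20/17 = 184.71 → 185.
Rows: 794 × 26/22 = 938.36 → 938.

Cast on 185 stitches; work 938 rows.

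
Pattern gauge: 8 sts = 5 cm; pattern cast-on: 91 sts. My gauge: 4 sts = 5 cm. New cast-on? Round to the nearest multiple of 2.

Cast on 46 stitches.

Scale factor = 4 / 8 = 0.500.
91 × 4 / 8 = 45.50 sts.
→ 46 sts.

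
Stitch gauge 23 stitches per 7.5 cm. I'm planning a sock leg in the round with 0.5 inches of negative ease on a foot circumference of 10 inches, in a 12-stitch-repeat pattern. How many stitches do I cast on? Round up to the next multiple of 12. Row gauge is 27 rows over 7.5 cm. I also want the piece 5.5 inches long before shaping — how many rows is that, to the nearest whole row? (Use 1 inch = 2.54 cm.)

Cast on 84 stitches; work 50 rows.

Finished = 10 − 0.5 = 9.5 inches.
9.5 inches × 2.54 = 24.13 cm.
23/7.5 = 3.067 sts per cm; 24.13 × 3.067 = 74.00 sts.
Next multiple of 12 → 84.
5.5 inches = 13.97 cm; × 3.6 = 50.29 → 50 rows.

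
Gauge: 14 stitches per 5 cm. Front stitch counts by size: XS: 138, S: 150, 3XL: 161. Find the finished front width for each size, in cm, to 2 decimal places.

XS 49.29 cm; S 53.57 cm; 3XL 57.50 cm.

14/5 = 2.8 sts per cm.
XS: 138 / 2.8 = 49.286 → 49.29 cm.
S: 150 / 2.8 = 53.571 → 53.57 cm.
3XL: 161 / 2.8 = 57.500 → 57.50 cm.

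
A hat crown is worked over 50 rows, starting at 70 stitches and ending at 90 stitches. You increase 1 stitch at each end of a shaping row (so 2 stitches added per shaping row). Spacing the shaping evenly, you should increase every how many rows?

Increase every 5th row.

Stitches to add: |90 − 70| = 20.
Shaping rows needed: 20 / 2 = 10.
50 rows / 10 = every 5 rows.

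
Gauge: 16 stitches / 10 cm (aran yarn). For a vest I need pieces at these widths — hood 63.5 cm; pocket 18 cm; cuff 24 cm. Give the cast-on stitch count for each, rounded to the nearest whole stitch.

Rate = 16/10 = 1.6 sts per cm.
hood: 63.5 × 1.6 = 101.60 → 102.
pocket: 18 × 1.6 = 28.80 → 29.
cuff: 24 × 1.6 = 38.40 → 38.

hood 102; pocket 29; cuff 38.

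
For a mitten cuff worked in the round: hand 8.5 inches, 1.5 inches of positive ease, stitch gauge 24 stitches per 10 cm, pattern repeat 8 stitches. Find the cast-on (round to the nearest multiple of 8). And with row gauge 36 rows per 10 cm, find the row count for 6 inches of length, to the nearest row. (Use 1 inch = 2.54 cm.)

Finished = 8.5 + 1.5 = 10 inches.
10 inches × 2.54 = 25.40 cm.
24/10 = 2.4 sts per cm; 25.40 × 2.4 = 60.96 sts.
Nearest multiple of 8 → 64.
6 inches = 15.24 cm; × 3.6 = 54.86 → 55 rows.

Cast on 64 stitches; work 55 rows.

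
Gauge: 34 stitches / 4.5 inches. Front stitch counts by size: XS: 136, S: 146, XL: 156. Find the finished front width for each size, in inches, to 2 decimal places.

XS 18.00 inches; S 19.32 inches; XL 20.65 inches.

34/4.5 = 7.556 sts per in.
XS: 136 / 7.556 = 18.000 → 18.00 in.
S: 146 / 7.556 = 19.324 → 19.32 in.
XL: 156 / 7.556 = 20.647 → 20.65 in.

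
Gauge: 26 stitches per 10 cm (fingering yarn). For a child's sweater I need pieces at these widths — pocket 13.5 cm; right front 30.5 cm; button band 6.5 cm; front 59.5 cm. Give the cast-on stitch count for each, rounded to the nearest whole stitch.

pocket 35; right front 79; button band 17; front 155.

Rate = 26/10 = 2.6 sts per cm.
pocket: 13.5 × 2.6 = 35.10 → 35.
right front: 30.5 × 2.6 = 79.30 → 79.
button band: 6.5 × 2.6 = 16.90 → 17.
front: 59.5 × 2.6 = 154.70 → 155.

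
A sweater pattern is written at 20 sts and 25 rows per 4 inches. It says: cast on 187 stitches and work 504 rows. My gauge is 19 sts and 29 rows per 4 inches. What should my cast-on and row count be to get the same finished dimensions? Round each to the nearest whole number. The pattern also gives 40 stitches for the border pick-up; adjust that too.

Cast on 178 stitches; work 585 rows; border pick-up 38 stitches.

Stitches: 187 × 19/20 = 177.65 → 178.
Rows: 504 × 29/25 = 584.64 → 585.
border pick-up: 40 × 19/20 = 38.00 → 38.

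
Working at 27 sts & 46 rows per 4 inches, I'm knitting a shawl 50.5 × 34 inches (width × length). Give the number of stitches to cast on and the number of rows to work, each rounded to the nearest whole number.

Stitch gauge = 27/4 = 6.75 sts/in; 50.5 × 6.75 = 340.88 → 341 sts.
Row gauge = 46/4 = 11.5 rows/in; 34 × 11.5 = 391.00 → 391 rows.

Cast on 341 stitches and work 391 rows.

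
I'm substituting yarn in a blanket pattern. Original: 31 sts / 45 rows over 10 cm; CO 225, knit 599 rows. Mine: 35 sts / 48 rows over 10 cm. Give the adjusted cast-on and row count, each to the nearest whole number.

Stitches: 225 × 35/31 = 254.03 → 254.
Rows: 599 × 48/45 = 638.93 → 639.

Cast on 254 stitches; work 639 rows.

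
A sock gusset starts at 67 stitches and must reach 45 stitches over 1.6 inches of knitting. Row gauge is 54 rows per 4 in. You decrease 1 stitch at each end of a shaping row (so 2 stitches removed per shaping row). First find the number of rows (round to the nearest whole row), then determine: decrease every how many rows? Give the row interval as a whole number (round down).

Decrease every 2nd row.

Rows = 1.6 × 13.5 = 21.6 → 22 rows.
Stitches to remove: 22 → 11 shaping rows (at 2 st each).
22 / 11 = 2.00 → every 2 rows.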